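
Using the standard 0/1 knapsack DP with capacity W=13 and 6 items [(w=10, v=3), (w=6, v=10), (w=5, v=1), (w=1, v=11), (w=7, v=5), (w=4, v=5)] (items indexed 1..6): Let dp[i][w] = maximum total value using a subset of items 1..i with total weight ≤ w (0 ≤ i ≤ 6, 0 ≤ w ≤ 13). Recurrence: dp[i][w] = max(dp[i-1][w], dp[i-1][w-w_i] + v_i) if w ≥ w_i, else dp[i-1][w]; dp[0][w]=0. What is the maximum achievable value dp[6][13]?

i\w   0   1   2   3   4   5   6   7   8   9  10  11  12  13
  0   0   0   0   0   0   0   0   0   0   0   0   0   0   0
  1   0   0   0   0   0   0   0   0   0   0   3   3   3   3
  2   0   0   0   0   0   0  10  10  10  10  10  10  10  10
  3   0   0   0   0   0   1  10  10  10  10  10  11  11  11
  4   0  11  11  11  11  11  12  21  21  21  21  21  22  22
  5   0  11  11  11  11  11  12  21  21  21  21  21  22  22
  6   0  11  11  11  11  16  16  21  21  21  21  26  26  26

26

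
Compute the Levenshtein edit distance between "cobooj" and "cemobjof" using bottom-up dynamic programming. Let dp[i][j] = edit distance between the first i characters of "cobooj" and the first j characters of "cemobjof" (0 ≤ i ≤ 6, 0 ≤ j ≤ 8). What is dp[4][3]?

   ''  c  e  m  o  b  j  o  f
''  0  1  2  3  4  5  6  7  8
 c  1  0  1  2  3  4  5  6  7
 o  2  1  1  2  2  3  4  5  6
 b  3  2  2  2  3  2  3  4  5
 o  4  3  3  3  2  3  3  3  4
 o  5  4  4  4  3  3  4  3  4
 j  6  5  5  5  4  4  3  4  4

3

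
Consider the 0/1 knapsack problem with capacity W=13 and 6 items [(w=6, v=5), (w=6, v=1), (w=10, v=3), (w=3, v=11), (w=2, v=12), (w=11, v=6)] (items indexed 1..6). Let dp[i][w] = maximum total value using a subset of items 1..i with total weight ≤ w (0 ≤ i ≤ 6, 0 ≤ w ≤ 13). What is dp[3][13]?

i\w   0   1   2   3   4   5   6   7   8   9  10  11  12  13
  0   0   0   0   0   0   0   0   0   0   0   0   0   0   0
  1   0   0   0   0   0   0   5   5   5   5   5   5   5   5
  2   0   0   0   0   0   0   5   5   5   5   5   5   6   6
  3   0   0   0   0   0   0   5   5   5   5   5   5   6   6
  4   0   0   0  11  11  11  11  11  11  16  16  16  16  16
  5   0   0  12  12  12  23  23  23  23  23  23  28  28  28
  6   0   0  12  12  12  23  23  23  23  23  23  28  28  28

6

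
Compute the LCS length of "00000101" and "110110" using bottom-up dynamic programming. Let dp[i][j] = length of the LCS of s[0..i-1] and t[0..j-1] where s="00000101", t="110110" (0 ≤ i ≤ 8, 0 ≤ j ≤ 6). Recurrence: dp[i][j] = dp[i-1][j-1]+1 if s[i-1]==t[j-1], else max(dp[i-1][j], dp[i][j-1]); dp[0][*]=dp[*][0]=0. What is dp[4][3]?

1

   ''  1  1  0  1  1  0
''  0  0  0  0  0  0  0
 0  0  0  0  1  1  1  1
 0  0  0  0  1  1  1  2
 0  0  0  0  1  1  1  2
 0  0  0  0  1  1  1  2
 0  0  0  0  1  1  1  2
 1  0  1  1  1  2  2  2
 0  0  1  1  2  2  2  3
 1  0  1  2  2  3  3  3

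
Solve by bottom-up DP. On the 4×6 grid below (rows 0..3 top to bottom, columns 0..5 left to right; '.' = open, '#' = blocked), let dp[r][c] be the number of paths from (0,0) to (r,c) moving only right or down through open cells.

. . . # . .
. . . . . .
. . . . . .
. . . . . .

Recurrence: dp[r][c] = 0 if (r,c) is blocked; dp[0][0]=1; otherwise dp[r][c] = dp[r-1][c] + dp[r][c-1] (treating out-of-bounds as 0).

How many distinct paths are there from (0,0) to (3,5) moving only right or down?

r\c   0   1   2   3   4   5
  0   1   1   1   0   0   0
  1   1   2   3   3   3   3
  2   1   3   6   9  12  15
  3   1   4  10  19  31  46

46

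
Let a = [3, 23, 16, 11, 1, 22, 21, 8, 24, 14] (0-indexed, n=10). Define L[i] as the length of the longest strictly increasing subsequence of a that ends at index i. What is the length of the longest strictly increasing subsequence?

4

   i    0    1    2    3    4    5    6    7    8    9
a[i]    3   23   16   11    1   22   21    8   24   14
L[i]    1    2    2    2    1    3    3    2    4    3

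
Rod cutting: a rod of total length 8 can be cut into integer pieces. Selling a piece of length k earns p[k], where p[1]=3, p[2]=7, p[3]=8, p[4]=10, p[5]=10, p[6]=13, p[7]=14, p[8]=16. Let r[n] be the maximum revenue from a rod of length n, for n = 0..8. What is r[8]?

   n    0    1    2    3    4    5    6    7    8
r[n]    0    3    7   10   14   17   21   24   28

28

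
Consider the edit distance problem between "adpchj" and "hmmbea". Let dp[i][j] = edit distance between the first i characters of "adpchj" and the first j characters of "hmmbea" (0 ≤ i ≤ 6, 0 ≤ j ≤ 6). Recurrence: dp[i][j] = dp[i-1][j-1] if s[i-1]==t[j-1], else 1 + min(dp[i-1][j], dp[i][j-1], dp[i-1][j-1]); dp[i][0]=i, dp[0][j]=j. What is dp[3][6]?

   ''  h  m  m  b  e  a
''  0  1  2  3  4  5  6
 a  1  1  2  3  4  5  5
 d  2  2  2  3  4  5  6
 p  3  3  3  3  4  5  6
 c  4  4  4  4  4  5  6
 h  5  4  5  5  5  5  6
 j  6  5  5  6  6  6  6

6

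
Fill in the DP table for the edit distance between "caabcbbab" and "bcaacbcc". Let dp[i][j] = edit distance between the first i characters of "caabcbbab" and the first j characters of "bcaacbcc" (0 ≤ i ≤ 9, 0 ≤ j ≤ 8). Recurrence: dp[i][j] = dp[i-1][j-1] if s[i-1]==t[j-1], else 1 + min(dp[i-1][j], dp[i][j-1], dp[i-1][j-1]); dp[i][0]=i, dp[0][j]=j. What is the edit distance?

   ''  b  c  a  a  c  b  c  c
''  0  1  2  3  4  5  6  7  8
 c  1  1  1  2  3  4  5  6  7
 a  2  2  2  1  2  3  4  5  6
 a  3  3  3  2  1  2  3  4  5
 b  4  3  4  3  2  2  2  3  4
 c  5  4  3  4  3  2  3  2  3
 b  6  5  4  4  4  3  2  3  3
 b  7  6  5  5  5  4  3  3  4
 a  8  7  6  5  5  5  4  4  4
 b  9  8  7  6  6  6  5  5  5

5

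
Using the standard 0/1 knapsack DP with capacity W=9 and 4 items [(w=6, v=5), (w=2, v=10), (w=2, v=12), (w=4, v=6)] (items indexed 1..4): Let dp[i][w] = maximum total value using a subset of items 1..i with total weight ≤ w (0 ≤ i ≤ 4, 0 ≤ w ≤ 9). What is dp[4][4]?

22

i\w   0   1   2   3   4   5   6   7   8   9
  0   0   0   0   0   0   0   0   0   0   0
  1   0   0   0   0   0   0   5   5   5   5
  2   0   0  10  10  10  10  10  10  15  15
  3   0   0  12  12  22  22  22  22  22  22
  4   0   0  12  12  22  22  22  22  28  28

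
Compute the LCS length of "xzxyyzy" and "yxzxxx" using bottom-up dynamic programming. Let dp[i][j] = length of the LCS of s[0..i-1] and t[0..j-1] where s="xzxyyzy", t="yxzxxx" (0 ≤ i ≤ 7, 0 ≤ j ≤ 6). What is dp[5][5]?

3

   ''  y  x  z  x  x  x
''  0  0  0  0  0  0  0
 x  0  0  1  1  1  1  1
 z  0  0  1  2  2  2  2
 x  0  0  1  2  3  3  3
 y  0  1  1  2  3  3  3
 y  0  1  1  2  3  3  3
 z  0  1  1  2  3  3  3
 y  0  1  1  2  3  3  3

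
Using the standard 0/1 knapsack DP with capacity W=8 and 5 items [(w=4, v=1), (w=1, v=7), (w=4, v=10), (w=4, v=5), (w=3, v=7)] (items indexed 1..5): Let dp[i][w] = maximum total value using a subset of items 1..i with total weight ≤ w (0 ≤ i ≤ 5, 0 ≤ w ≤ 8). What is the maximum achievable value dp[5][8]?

24

i\w   0   1   2   3   4   5   6   7   8
  0   0   0   0   0   0   0   0   0   0
  1   0   0   0   0   1   1   1   1   1
  2   0   7   7   7   7   8   8   8   8
  3   0   7   7   7  10  17  17  17  17
  4   0   7   7   7  10  17  17  17  17
  5   0   7   7   7  14  17  17  17  24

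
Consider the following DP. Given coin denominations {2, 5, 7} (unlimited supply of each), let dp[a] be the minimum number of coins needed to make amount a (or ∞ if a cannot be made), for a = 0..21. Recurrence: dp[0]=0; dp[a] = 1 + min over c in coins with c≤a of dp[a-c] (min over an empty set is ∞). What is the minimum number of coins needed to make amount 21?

3

 a  0  1  2  3  4  5  6  7  8  9 10 11 12 13 14 15 16 17 18 19 20 21
dp  0  -  1  -  2  1  3  1  4  2  2  3  2  4  2  3  3  3  4  3  4  3
(- denotes ∞ / unreachable)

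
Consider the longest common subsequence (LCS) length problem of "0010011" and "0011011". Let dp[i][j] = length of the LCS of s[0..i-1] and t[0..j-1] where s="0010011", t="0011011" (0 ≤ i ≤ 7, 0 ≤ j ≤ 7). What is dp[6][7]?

5

   ''  0  0  1  1  0  1  1
''  0  0  0  0  0  0  0  0
 0  0  1  1  1  1  1  1  1
 0  0  1  2  2  2  2  2  2
 1  0  1  2  3  3  3  3  3
 0  0  1  2  3  3  4  4  4
 0  0  1  2  3  3  4  4  4
 1  0  1  2  3  4  4  5  5
 1  0  1  2  3  4  4  5  6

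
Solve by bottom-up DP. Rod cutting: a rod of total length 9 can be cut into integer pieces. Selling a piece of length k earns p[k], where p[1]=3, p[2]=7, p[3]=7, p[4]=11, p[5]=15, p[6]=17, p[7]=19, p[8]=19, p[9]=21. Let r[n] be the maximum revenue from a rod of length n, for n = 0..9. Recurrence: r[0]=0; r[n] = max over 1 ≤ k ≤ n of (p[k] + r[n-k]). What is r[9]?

   n    0    1    2    3    4    5    6    7    8    9
r[n]    0    3    7   10   14   17   21   24   28   31

31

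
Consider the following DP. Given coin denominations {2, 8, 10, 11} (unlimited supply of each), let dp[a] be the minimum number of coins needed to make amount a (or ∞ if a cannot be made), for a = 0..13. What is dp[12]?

 a  0  1  2  3  4  5  6  7  8  9 10 11 12 13
dp  0  -  1  -  2  -  3  -  1  -  1  1  2  2
(- denotes ∞ / unreachable)

2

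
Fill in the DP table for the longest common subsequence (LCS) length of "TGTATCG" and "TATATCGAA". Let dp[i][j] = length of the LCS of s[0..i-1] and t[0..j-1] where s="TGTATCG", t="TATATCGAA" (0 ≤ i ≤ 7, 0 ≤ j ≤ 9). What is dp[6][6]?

5

   ''  T  A  T  A  T  C  G  A  A
''  0  0  0  0  0  0  0  0  0  0
 T  0  1  1  1  1  1  1  1  1  1
 G  0  1  1  1  1  1  1  2  2  2
 T  0  1  1  2  2  2  2  2  2  2
 A  0  1  2  2  3  3  3  3  3  3
 T  0  1  2  3  3  4  4  4  4  4
 C  0  1  2  3  3  4  5  5  5  5
 G  0  1  2  3  3  4  5  6  6  6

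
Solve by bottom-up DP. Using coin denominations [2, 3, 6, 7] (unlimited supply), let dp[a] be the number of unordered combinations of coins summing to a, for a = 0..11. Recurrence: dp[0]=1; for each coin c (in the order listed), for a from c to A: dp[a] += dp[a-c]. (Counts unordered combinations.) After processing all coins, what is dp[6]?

3

after  coin     0     1     2     3     4     5     6     7     8     9    10    11
          2     1     0     1     0     1     0     1     0     1     0     1     0
          3     1     0     1     1     1     1     2     1     2     2     2     2
          6     1     0     1     1     1     1     3     1     3     3     3     3
          7     1     0     1     1     1     1     3     2     3     4     4     4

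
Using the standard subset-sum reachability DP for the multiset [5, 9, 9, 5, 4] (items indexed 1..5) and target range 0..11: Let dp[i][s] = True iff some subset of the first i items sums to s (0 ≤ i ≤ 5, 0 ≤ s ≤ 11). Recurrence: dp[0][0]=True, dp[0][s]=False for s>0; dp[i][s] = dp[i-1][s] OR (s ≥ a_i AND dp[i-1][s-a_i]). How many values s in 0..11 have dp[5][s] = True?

5

i\s   0   1   2   3   4   5   6   7   8   9  10  11
  0   T   F   F   F   F   F   F   F   F   F   F   F
  1   T   F   F   F   F   T   F   F   F   F   F   F
  2   T   F   F   F   F   T   F   F   F   T   F   F
  3   T   F   F   F   F   T   F   F   F   T   F   F
  4   T   F   F   F   F   T   F   F   F   T   T   F
  5   T   F   F   F   T   T   F   F   F   T   T   F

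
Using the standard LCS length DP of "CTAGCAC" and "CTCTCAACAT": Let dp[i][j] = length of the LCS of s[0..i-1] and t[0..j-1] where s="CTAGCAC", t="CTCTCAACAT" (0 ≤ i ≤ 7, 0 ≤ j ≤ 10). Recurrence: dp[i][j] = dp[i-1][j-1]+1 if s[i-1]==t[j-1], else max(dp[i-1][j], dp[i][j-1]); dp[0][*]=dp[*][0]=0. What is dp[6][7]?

   ''  C  T  C  T  C  A  A  C  A  T
''  0  0  0  0  0  0  0  0  0  0  0
 C  0  1  1  1  1  1  1  1  1  1  1
 T  0  1  2  2  2  2  2  2  2  2  2
 A  0  1  2  2  2  2  3  3  3  3  3
 G  0  1  2  2  2  2  3  3  3  3  3
 C  0  1  2  3  3  3  3  3  4  4  4
 A  0  1  2  3  3  3  4  4  4  5  5
 C  0  1  2  3  3  4  4  4  5  5  5

4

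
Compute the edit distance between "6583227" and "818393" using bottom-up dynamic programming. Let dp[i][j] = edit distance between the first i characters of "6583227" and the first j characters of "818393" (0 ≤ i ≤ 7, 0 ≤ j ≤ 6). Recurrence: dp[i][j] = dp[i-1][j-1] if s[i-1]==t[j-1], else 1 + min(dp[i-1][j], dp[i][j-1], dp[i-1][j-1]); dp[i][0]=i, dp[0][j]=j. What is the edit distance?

   ''  8  1  8  3  9  3
''  0  1  2  3  4  5  6
 6  1  1  2  3  4  5  6
 5  2  2  2  3  4  5  6
 8  3  2  3  2  3  4  5
 3  4  3  3  3  2  3  4
 2  5  4  4  4  3  3  4
 2  6  5  5  5  4  4  4
 7  7  6  6  6  5  5  5

5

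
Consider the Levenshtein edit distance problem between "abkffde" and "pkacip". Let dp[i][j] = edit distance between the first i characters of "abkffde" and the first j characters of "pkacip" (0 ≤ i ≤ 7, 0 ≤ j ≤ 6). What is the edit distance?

   ''  p  k  a  c  i  p
''  0  1  2  3  4  5  6
 a  1  1  2  2  3  4  5
 b  2  2  2  3  3  4  5
 k  3  3  2  3  4  4  5
 f  4  4  3  3  4  5  5
 f  5  5  4  4  4  5  6
 d  6  6  5  5  5  5  6
 e  7  7  6  6  6  6  6

6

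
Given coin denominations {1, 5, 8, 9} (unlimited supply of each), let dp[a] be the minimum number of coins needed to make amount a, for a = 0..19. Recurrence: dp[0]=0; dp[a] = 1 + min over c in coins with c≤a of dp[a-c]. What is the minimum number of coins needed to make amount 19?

3

 a  0  1  2  3  4  5  6  7  8  9 10 11 12 13 14 15 16 17 18 19
dp  0  1  2  3  4  1  2  3  1  1  2  3  4  2  2  3  2  2  2  3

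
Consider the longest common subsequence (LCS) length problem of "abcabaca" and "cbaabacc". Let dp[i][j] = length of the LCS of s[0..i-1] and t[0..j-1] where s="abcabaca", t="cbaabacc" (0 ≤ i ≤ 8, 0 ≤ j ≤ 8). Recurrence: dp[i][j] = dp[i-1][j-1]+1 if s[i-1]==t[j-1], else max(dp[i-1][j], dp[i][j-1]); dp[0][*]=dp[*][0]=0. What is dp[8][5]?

   ''  c  b  a  a  b  a  c  c
''  0  0  0  0  0  0  0  0  0
 a  0  0  0  1  1  1  1  1  1
 b  0  0  1  1  1  2  2  2  2
 c  0  1  1  1  1  2  2  3  3
 a  0  1  1  2  2  2  3  3  3
 b  0  1  2  2  2  3  3  3  3
 a  0  1  2  3  3  3  4  4  4
 c  0  1  2  3  3  3  4  5  5
 a  0  1  2  3  4  4  4  5  5

4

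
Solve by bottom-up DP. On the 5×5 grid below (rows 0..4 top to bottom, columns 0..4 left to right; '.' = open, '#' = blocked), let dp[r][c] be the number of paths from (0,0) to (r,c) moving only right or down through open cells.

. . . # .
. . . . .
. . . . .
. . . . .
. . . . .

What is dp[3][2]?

r\c   0   1   2   3   4
  0   1   1   1   0   0
  1   1   2   3   3   3
  2   1   3   6   9  12
  3   1   4  10  19  31
  4   1   5  15  34  65

10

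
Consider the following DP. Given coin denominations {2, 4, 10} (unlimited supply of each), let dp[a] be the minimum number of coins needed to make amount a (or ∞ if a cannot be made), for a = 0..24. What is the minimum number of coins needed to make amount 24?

 a  0  1  2  3  4  5  6  7  8  9 10 11 12 13 14 15 16 17 18 19 20 21 22 23 24
dp  0  -  1  -  1  -  2  -  2  -  1  -  2  -  2  -  3  -  3  -  2  -  3  -  3
(- denotes ∞ / unreachable)

3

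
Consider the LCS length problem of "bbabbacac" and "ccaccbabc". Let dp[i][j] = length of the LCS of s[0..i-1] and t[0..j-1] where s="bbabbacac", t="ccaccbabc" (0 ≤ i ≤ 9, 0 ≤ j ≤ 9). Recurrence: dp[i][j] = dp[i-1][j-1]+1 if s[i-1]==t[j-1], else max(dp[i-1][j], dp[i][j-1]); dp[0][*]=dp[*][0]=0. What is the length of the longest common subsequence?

   ''  c  c  a  c  c  b  a  b  c
''  0  0  0  0  0  0  0  0  0  0
 b  0  0  0  0  0  0  1  1  1  1
 b  0  0  0  0  0  0  1  1  2  2
 a  0  0  0  1  1  1  1  2  2  2
 b  0  0  0  1  1  1  2  2  3  3
 b  0  0  0  1  1  1  2  2  3  3
 a  0  0  0  1  1  1  2  3  3  3
 c  0  1  1  1  2  2  2  3  3  4
 a  0  1  1  2  2  2  2  3  3  4
 c  0  1  2  2  3  3  3  3  3  4

4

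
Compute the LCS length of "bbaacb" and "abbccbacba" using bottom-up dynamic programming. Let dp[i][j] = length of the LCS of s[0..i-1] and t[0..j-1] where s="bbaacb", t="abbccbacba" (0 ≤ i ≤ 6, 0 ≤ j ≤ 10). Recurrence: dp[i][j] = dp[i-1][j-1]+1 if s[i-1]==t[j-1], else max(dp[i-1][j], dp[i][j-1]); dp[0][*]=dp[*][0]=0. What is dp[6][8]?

4

   ''  a  b  b  c  c  b  a  c  b  a
''  0  0  0  0  0  0  0  0  0  0  0
 b  0  0  1  1  1  1  1  1  1  1  1
 b  0  0  1  2  2  2  2  2  2  2  2
 a  0  1  1  2  2  2  2  3  3  3  3
 a  0  1  1  2  2  2  2  3  3  3  4
 c  0  1  1  2  3  3  3  3  4  4  4
 b  0  1  2  2  3  3  4  4  4  5  5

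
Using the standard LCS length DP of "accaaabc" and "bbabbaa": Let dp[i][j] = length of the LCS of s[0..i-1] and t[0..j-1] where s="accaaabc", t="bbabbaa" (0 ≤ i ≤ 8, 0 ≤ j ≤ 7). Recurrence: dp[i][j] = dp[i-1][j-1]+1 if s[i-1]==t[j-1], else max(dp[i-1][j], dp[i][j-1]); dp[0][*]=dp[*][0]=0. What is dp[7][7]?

3

   ''  b  b  a  b  b  a  a
''  0  0  0  0  0  0  0  0
 a  0  0  0  1  1  1  1  1
 c  0  0  0  1  1  1  1  1
 c  0  0  0  1  1  1  1  1
 a  0  0  0  1  1  1  2  2
 a  0  0  0  1  1  1  2  3
 a  0  0  0  1  1  1  2  3
 b  0  1  1  1  2  2  2  3
 c  0  1  1  1  2  2  2  3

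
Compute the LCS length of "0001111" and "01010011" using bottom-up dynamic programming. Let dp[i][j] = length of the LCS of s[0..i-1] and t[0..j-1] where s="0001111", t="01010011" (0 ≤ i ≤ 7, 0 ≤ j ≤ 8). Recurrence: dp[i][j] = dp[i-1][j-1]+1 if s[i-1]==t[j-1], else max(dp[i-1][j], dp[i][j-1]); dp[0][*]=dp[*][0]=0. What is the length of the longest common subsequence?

5

   ''  0  1  0  1  0  0  1  1
''  0  0  0  0  0  0  0  0  0
 0  0  1  1  1  1  1  1  1  1
 0  0  1  1  2  2  2  2  2  2
 0  0  1  1  2  2  3  3  3  3
 1  0  1  2  2  3  3  3  4  4
 1  0  1  2  2  3  3  3  4  5
 1  0  1  2  2  3  3  3  4  5
 1  0  1  2  2  3  3  3  4  5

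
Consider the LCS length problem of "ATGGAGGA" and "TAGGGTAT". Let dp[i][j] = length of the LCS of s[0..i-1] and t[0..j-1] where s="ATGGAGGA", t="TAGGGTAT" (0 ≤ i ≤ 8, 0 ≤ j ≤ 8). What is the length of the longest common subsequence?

   ''  T  A  G  G  G  T  A  T
''  0  0  0  0  0  0  0  0  0
 A  0  0  1  1  1  1  1  1  1
 T  0  1  1  1  1  1  2  2  2
 G  0  1  1  2  2  2  2  2  2
 G  0  1  1  2  3  3  3  3  3
 A  0  1  2  2  3  3  3  4  4
 G  0  1  2  3  3  4  4  4  4
 G  0  1  2  3  4  4  4  4  4
 A  0  1  2  3  4  4  4  5  5

5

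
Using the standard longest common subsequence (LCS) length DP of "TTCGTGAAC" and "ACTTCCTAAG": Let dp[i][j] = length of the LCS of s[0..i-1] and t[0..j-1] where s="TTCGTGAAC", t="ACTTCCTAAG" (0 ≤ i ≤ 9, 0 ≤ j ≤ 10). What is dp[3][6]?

   ''  A  C  T  T  C  C  T  A  A  G
''  0  0  0  0  0  0  0  0  0  0  0
 T  0  0  0  1  1  1  1  1  1  1  1
 T  0  0  0  1  2  2  2  2  2  2  2
 C  0  0  1  1  2  3  3  3  3  3  3
 G  0  0  1  1  2  3  3  3  3  3  4
 T  0  0  1  2  2  3  3  4  4  4  4
 G  0  0  1  2  2  3  3  4  4  4  5
 A  0  1  1  2  2  3  3  4  5  5  5
 A  0  1  1  2  2  3  3  4  5  6  6
 C  0  1  2  2  2  3  4  4  5  6  6

3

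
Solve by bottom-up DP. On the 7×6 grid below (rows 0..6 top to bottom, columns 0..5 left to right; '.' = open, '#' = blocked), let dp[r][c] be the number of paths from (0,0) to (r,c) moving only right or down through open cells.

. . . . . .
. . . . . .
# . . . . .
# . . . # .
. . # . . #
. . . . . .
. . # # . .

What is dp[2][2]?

r\c   0   1   2   3   4   5
  0   1   1   1   1   1   1
  1   1   2   3   4   5   6
  2   0   2   5   9  14  20
  3   0   2   7  16   0  20
  4   0   2   0  16  16   0
  5   0   2   2  18  34  34
  6   0   2   0   0  34  68

5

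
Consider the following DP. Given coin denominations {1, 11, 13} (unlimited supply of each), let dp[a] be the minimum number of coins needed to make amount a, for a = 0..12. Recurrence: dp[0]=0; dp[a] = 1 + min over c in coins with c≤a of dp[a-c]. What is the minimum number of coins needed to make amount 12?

 a  0  1  2  3  4  5  6  7  8  9 10 11 12
dp  0  1  2  3  4  5  6  7  8  9 10  1  2

2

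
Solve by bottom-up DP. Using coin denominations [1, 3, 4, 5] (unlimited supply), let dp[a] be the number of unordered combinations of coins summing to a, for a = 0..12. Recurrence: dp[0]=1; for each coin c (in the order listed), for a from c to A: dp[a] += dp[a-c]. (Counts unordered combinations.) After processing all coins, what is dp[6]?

after  coin     0     1     2     3     4     5     6     7     8     9    10    11    12
          1     1     1     1     1     1     1     1     1     1     1     1     1     1
          3     1     1     1     2     2     2     3     3     3     4     4     4     5
          4     1     1     1     2     3     3     4     5     6     7     8     9    11
          5     1     1     1     2     3     4     5     6     8    10    12    14    17

5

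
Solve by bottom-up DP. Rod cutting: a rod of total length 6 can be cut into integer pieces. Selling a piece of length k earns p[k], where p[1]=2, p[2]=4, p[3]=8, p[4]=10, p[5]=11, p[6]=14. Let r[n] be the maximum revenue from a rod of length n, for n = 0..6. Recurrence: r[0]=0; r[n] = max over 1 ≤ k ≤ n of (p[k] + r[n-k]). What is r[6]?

16

   n    0    1    2    3    4    5    6
r[n]    0    2    4    8   10   12   16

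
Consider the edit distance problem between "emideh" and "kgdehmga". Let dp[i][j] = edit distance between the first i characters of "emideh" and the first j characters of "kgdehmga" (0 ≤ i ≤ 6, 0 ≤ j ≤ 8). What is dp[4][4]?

   ''  k  g  d  e  h  m  g  a
''  0  1  2  3  4  5  6  7  8
 e  1  1  2  3  3  4  5  6  7
 m  2  2  2  3  4  4  4  5  6
 i  3  3  3  3  4  5  5  5  6
 d  4  4  4  3  4  5  6  6  6
 e  5  5  5  4  3  4  5  6  7
 h  6  6  6  5  4  3  4  5  6

4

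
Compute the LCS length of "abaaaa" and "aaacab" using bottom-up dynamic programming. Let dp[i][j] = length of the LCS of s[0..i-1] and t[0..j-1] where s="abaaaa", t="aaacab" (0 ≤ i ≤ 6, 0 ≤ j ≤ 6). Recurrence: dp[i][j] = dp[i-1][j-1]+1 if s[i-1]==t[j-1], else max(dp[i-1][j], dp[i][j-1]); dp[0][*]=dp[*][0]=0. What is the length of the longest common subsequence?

4

   ''  a  a  a  c  a  b
''  0  0  0  0  0  0  0
 a  0  1  1  1  1  1  1
 b  0  1  1  1  1  1  2
 a  0  1  2  2  2  2  2
 a  0  1  2  3  3  3  3
 a  0  1  2  3  3  4  4
 a  0  1  2  3  3  4  4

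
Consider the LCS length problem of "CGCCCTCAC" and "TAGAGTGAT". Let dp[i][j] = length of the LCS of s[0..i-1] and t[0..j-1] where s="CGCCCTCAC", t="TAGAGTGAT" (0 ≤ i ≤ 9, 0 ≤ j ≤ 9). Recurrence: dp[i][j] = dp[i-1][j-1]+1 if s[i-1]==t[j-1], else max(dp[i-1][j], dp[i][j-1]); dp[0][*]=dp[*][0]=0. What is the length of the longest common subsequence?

   ''  T  A  G  A  G  T  G  A  T
''  0  0  0  0  0  0  0  0  0  0
 C  0  0  0  0  0  0  0  0  0  0
 G  0  0  0  1  1  1  1  1  1  1
 C  0  0  0  1  1  1  1  1  1  1
 C  0  0  0  1  1  1  1  1  1  1
 C  0  0  0  1  1  1  1  1  1  1
 T  0  1  1  1  1  1  2  2  2  2
 C  0  1  1  1  1  1  2  2  2  2
 A  0  1  2  2  2  2  2  2  3  3
 C  0  1  2  2  2  2  2  2  3  3

3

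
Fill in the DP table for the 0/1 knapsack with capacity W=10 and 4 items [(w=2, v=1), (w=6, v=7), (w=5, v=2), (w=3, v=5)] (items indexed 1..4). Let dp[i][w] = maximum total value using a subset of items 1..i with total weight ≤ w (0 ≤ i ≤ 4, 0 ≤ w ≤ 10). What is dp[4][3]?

i\w   0   1   2   3   4   5   6   7   8   9  10
  0   0   0   0   0   0   0   0   0   0   0   0
  1   0   0   1   1   1   1   1   1   1   1   1
  2   0   0   1   1   1   1   7   7   8   8   8
  3   0   0   1   1   1   2   7   7   8   8   8
  4   0   0   1   5   5   6   7   7   8  12  12

5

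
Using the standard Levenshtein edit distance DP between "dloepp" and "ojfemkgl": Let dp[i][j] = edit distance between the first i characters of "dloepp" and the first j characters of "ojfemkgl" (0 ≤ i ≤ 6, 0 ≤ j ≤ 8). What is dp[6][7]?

6

   ''  o  j  f  e  m  k  g  l
''  0  1  2  3  4  5  6  7  8
 d  1  1  2  3  4  5  6  7  8
 l  2  2  2  3  4  5  6  7  7
 o  3  2  3  3  4  5  6  7  8
 e  4  3  3  4  3  4  5  6  7
 p  5  4  4  4  4  4  5  6  7
 p  6  5  5  5  5  5  5  6  7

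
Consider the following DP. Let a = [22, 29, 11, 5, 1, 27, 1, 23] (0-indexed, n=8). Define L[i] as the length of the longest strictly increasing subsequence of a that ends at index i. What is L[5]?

2

   i    0    1    2    3    4    5    6    7
a[i]   22   29   11    5    1   27    1   23
L[i]    1    2    1    1    1    2    1    2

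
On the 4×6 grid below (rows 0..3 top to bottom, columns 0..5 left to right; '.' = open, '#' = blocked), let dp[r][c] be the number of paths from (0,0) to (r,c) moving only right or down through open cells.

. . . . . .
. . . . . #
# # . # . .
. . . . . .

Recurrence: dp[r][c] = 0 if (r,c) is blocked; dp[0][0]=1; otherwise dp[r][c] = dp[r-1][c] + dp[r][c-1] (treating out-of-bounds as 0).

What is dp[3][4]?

r\c   0   1   2   3   4   5
  0   1   1   1   1   1   1
  1   1   2   3   4   5   0
  2   0   0   3   0   5   5
  3   0   0   3   3   8  13

8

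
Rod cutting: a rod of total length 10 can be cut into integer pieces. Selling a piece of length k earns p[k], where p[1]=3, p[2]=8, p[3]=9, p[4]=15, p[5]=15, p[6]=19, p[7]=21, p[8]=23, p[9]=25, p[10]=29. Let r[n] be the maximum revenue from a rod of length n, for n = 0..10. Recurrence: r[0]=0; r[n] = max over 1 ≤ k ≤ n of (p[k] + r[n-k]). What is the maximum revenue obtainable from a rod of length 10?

40

   n    0    1    2    3    4    5    6    7    8    9   10
r[n]    0    3    8   11   16   19   24   27   32   35   40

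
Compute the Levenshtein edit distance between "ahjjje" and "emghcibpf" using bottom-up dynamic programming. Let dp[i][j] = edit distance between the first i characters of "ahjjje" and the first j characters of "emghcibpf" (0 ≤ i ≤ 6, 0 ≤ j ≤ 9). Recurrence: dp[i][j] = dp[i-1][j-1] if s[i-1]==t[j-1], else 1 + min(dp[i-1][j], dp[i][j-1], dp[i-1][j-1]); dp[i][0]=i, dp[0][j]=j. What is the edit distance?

8

   ''  e  m  g  h  c  i  b  p  f
''  0  1  2  3  4  5  6  7  8  9
 a  1  1  2  3  4  5  6  7  8  9
 h  2  2  2  3  3  4  5  6  7  8
 j  3  3  3  3  4  4  5  6  7  8
 j  4  4  4  4  4  5  5  6  7  8
 j  5  5  5  5  5  5  6  6  7  8
 e  6  5  6  6  6  6  6  7  7  8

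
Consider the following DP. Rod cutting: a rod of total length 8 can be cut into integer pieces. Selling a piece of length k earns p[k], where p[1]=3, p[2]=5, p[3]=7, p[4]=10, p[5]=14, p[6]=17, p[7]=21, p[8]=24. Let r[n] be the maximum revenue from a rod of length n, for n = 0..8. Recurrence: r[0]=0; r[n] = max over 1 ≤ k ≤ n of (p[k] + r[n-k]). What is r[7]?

21

   n    0    1    2    3    4    5    6    7    8
r[n]    0    3    6    9   12   15   18   21   24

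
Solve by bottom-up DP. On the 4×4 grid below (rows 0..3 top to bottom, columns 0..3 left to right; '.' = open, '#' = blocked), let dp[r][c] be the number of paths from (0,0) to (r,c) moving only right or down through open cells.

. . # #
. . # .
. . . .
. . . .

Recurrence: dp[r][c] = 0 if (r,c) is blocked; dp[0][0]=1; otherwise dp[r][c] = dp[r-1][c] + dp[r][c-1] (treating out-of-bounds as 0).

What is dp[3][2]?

r\c   0   1   2   3
  0   1   1   0   0
  1   1   2   0   0
  2   1   3   3   3
  3   1   4   7  10

7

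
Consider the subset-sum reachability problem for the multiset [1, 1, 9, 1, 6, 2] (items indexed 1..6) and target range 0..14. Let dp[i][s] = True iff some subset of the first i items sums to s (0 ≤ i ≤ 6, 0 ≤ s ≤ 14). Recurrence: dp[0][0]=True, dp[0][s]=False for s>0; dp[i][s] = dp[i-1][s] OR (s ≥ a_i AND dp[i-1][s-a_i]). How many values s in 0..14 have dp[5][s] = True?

11

i\s   0   1   2   3   4   5   6   7   8   9  10  11  12  13  14
  0   T   F   F   F   F   F   F   F   F   F   F   F   F   F   F
  1   T   T   F   F   F   F   F   F   F   F   F   F   F   F   F
  2   T   T   T   F   F   F   F   F   F   F   F   F   F   F   F
  3   T   T   T   F   F   F   F   F   F   T   T   T   F   F   F
  4   T   T   T   T   F   F   F   F   F   T   T   T   T   F   F
  5   T   T   T   T   F   F   T   T   T   T   T   T   T   F   F
  6   T   T   T   T   T   T   T   T   T   T   T   T   T   T   T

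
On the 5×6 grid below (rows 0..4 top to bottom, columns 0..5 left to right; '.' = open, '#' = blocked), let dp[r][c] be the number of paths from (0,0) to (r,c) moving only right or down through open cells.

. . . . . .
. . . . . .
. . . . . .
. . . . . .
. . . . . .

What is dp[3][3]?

20

r\c   0   1   2   3   4   5
  0   1   1   1   1   1   1
  1   1   2   3   4   5   6
  2   1   3   6  10  15  21
  3   1   4  10  20  35  56
  4   1   5  15  35  70 126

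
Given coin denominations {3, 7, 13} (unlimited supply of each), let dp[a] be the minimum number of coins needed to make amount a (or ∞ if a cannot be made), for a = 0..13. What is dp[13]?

1

 a  0  1  2  3  4  5  6  7  8  9 10 11 12 13
dp  0  -  -  1  -  -  2  1  -  3  2  -  4  1
(- denotes ∞ / unreachable)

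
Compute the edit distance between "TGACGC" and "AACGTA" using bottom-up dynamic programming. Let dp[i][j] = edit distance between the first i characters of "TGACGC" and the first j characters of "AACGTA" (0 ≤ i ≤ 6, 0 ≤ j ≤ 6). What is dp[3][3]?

3

   ''  A  A  C  G  T  A
''  0  1  2  3  4  5  6
 T  1  1  2  3  4  4  5
 G  2  2  2  3  3  4  5
 A  3  2  2  3  4  4  4
 C  4  3  3  2  3  4  5
 G  5  4  4  3  2  3  4
 C  6  5  5  4  3  3  4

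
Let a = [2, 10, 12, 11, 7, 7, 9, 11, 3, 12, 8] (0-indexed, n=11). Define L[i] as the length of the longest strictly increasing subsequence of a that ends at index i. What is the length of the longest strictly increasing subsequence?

   i    0    1    2    3    4    5    6    7    8    9   10
a[i]    2   10   12   11    7    7    9   11    3   12    8
L[i]    1    2    3    3    2    2    3    4    2    5    3

5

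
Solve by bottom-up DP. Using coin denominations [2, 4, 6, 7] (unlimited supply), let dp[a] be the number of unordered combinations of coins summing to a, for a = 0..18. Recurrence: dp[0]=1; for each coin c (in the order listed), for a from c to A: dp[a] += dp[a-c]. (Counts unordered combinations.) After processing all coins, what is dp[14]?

9

after  coin     0     1     2     3     4     5     6     7     8     9    10    11    12    13    14    15    16    17    18
          2     1     0     1     0     1     0     1     0     1     0     1     0     1     0     1     0     1     0     1
          4     1     0     1     0     2     0     2     0     3     0     3     0     4     0     4     0     5     0     5
          6     1     0     1     0     2     0     3     0     4     0     5     0     7     0     8     0    10     0    12
          7     1     0     1     0     2     0     3     1     4     1     5     2     7     3     9     4    11     5    14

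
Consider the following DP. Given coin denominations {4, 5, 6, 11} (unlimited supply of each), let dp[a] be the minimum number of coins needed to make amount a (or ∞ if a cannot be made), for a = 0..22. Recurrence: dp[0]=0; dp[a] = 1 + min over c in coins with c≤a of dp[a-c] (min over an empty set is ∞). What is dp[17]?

2

 a  0  1  2  3  4  5  6  7  8  9 10 11 12 13 14 15 16 17 18 19 20 21 22
dp  0  -  -  -  1  1  1  -  2  2  2  1  2  3  3  2  2  2  3  3  3  3  2
(- denotes ∞ / unreachable)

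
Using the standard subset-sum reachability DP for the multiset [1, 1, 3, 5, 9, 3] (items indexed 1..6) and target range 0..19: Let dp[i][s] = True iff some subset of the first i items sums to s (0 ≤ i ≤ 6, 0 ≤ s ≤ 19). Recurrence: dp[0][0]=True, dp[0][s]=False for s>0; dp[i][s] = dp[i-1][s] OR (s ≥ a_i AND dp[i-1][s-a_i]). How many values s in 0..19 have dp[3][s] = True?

i\s   0   1   2   3   4   5   6   7   8   9  10  11  12  13  14  15  16  17  18  19
  0   T   F   F   F   F   F   F   F   F   F   F   F   F   F   F   F   F   F   F   F
  1   T   T   F   F   F   F   F   F   F   F   F   F   F   F   F   F   F   F   F   F
  2   T   T   T   F   F   F   F   F   F   F   F   F   F   F   F   F   F   F   F   F
  3   T   T   T   T   T   T   F   F   F   F   F   F   F   F   F   F   F   F   F   F
  4   T   T   T   T   T   T   T   T   T   T   T   F   F   F   F   F   F   F   F   F
  5   T   T   T   T   T   T   T   T   T   T   T   T   T   T   T   T   T   T   T   T
  6   T   T   T   T   T   T   T   T   T   T   T   T   T   T   T   T   T   T   T   T

6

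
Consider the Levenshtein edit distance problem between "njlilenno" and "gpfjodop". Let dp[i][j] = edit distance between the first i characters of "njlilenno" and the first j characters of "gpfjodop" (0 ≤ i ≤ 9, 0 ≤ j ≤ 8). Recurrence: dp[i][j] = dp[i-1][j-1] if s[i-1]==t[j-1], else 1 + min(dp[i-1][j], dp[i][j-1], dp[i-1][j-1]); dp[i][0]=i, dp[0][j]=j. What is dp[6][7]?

7

   ''  g  p  f  j  o  d  o  p
''  0  1  2  3  4  5  6  7  8
 n  1  1  2  3  4  5  6  7  8
 j  2  2  2  3  3  4  5  6  7
 l  3  3  3  3  4  4  5  6  7
 i  4  4  4  4  4  5  5  6  7
 l  5  5  5  5  5  5  6  6  7
 e  6  6  6  6  6  6  6  7  7
 n  7  7  7  7  7  7  7  7  8
 n  8  8  8  8  8  8  8  8  8
 o  9  9  9  9  9  8  9  8  9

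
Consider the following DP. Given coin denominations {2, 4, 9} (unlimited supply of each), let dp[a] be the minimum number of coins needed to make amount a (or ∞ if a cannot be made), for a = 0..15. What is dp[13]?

2

 a  0  1  2  3  4  5  6  7  8  9 10 11 12 13 14 15
dp  0  -  1  -  1  -  2  -  2  1  3  2  3  2  4  3
(- denotes ∞ / unreachable)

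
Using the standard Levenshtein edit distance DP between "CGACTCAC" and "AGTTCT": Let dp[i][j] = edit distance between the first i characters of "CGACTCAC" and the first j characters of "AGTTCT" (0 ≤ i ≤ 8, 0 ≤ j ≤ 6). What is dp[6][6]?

   ''  A  G  T  T  C  T
''  0  1  2  3  4  5  6
 C  1  1  2  3  4  4  5
 G  2  2  1  2  3  4  5
 A  3  2  2  2  3  4  5
 C  4  3  3  3  3  3  4
 T  5  4  4  3  3  4  3
 C  6  5  5  4  4  3  4
 A  7  6  6  5  5  4  4
 C  8  7  7  6  6  5  5

4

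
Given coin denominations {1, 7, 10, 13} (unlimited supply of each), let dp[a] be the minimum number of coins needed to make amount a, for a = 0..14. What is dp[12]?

 a  0  1  2  3  4  5  6  7  8  9 10 11 12 13 14
dp  0  1  2  3  4  5  6  1  2  3  1  2  3  1  2

3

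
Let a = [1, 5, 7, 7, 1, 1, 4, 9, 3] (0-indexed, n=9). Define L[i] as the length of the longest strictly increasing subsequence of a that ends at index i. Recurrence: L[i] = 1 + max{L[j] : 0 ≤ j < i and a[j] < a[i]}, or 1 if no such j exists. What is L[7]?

   i    0    1    2    3    4    5    6    7    8
a[i]    1    5    7    7    1    1    4    9    3
L[i]    1    2    3    3    1    1    2    4    2

4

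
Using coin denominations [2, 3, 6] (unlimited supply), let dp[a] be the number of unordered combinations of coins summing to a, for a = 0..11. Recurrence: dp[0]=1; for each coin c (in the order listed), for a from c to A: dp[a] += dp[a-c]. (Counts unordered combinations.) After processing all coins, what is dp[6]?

3

after  coin     0     1     2     3     4     5     6     7     8     9    10    11
          2     1     0     1     0     1     0     1     0     1     0     1     0
          3     1     0     1     1     1     1     2     1     2     2     2     2
          6     1     0     1     1     1     1     3     1     3     3     3     3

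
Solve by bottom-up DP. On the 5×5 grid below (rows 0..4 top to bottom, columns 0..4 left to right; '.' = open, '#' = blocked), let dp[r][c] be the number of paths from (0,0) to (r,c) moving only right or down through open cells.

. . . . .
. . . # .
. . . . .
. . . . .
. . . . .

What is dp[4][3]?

r\c   0   1   2   3   4
  0   1   1   1   1   1
  1   1   2   3   0   1
  2   1   3   6   6   7
  3   1   4  10  16  23
  4   1   5  15  31  54

31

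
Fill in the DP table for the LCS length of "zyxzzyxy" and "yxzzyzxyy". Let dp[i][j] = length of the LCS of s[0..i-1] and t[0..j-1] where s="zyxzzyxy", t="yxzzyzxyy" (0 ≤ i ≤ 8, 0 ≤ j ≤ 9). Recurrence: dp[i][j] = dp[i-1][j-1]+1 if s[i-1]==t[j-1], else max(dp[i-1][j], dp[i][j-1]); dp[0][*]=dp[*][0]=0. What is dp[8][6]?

   ''  y  x  z  z  y  z  x  y  y
''  0  0  0  0  0  0  0  0  0  0
 z  0  0  0  1  1  1  1  1  1  1
 y  0  1  1  1  1  2  2  2  2  2
 x  0  1  2  2  2  2  2  3  3  3
 z  0  1  2  3  3  3  3  3  3  3
 z  0  1  2  3  4  4  4  4  4  4
 y  0  1  2  3  4  5  5  5  5  5
 x  0  1  2  3  4  5  5  6  6  6
 y  0  1  2  3  4  5  5  6  7  7

5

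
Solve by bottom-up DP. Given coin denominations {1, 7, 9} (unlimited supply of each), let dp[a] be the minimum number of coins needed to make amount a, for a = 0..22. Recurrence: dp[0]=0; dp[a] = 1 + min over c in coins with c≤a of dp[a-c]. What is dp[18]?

 a  0  1  2  3  4  5  6  7  8  9 10 11 12 13 14 15 16 17 18 19 20 21 22
dp  0  1  2  3  4  5  6  1  2  1  2  3  4  5  2  3  2  3  2  3  4  3  4

2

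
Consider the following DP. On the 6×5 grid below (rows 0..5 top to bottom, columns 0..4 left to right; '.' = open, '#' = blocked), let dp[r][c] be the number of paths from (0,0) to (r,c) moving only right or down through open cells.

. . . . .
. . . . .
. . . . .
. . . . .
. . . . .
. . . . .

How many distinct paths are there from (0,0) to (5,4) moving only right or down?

r\c   0   1   2   3   4
  0   1   1   1   1   1
  1   1   2   3   4   5
  2   1   3   6  10  15
  3   1   4  10  20  35
  4   1   5  15  35  70
  5   1   6  21  56 126

126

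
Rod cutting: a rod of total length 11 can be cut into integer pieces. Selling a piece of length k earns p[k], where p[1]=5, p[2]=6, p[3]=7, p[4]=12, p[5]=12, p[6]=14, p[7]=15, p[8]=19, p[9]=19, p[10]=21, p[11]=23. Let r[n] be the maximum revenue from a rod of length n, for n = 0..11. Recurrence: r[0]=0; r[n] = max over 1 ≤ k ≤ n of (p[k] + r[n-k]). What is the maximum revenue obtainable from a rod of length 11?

55

   n    0    1    2    3    4    5    6    7    8    9   10   11
r[n]    0    5   10   15   20   25   30   35   40   45   50   55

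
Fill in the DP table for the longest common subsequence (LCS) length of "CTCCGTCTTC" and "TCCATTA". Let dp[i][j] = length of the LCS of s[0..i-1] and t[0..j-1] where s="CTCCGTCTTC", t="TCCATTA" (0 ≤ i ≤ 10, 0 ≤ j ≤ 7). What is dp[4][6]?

3

   ''  T  C  C  A  T  T  A
''  0  0  0  0  0  0  0  0
 C  0  0  1  1  1  1  1  1
 T  0  1  1  1  1  2  2  2
 C  0  1  2  2  2  2  2  2
 C  0  1  2  3  3  3  3  3
 G  0  1  2  3  3  3  3  3
 T  0  1  2  3  3  4  4  4
 C  0  1  2  3  3  4  4  4
 T  0  1  2  3  3  4  5  5
 T  0  1  2  3  3  4  5  5
 C  0  1  2  3  3  4  5  5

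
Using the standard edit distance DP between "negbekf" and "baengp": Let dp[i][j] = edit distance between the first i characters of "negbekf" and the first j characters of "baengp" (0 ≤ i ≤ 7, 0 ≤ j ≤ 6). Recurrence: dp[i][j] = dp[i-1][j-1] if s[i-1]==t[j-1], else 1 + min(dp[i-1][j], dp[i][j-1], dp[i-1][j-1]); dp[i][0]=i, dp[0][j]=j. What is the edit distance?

7

   ''  b  a  e  n  g  p
''  0  1  2  3  4  5  6
 n  1  1  2  3  3  4  5
 e  2  2  2  2  3  4  5
 g  3  3  3  3  3  3  4
 b  4  3  4  4  4  4  4
 e  5  4  4  4  5  5  5
 k  6  5  5  5  5  6  6
 f  7  6  6  6  6  6  7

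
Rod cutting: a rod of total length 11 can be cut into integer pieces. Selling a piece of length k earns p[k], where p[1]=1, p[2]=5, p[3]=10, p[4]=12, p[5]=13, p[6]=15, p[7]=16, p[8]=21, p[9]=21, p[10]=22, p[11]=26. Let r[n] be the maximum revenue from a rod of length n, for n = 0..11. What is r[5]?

15

   n    0    1    2    3    4    5    6    7    8    9   10   11
r[n]    0    1    5   10   12   15   20   22   25   30   32   35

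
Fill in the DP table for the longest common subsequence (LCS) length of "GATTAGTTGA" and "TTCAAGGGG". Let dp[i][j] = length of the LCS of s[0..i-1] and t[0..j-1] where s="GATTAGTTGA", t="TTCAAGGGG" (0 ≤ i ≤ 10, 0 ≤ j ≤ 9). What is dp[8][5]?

3

   ''  T  T  C  A  A  G  G  G  G
''  0  0  0  0  0  0  0  0  0  0
 G  0  0  0  0  0  0  1  1  1  1
 A  0  0  0  0  1  1  1  1  1  1
 T  0  1  1  1  1  1  1  1  1  1
 T  0  1  2  2  2  2  2  2  2  2
 A  0  1  2  2  3  3  3  3  3  3
 G  0  1  2  2  3  3  4  4  4  4
 T  0  1  2  2  3  3  4  4  4  4
 T  0  1  2  2  3  3  4  4  4  4
 G  0  1  2  2  3  3  4  5  5  5
 A  0  1  2  2  3  4  4  5  5  5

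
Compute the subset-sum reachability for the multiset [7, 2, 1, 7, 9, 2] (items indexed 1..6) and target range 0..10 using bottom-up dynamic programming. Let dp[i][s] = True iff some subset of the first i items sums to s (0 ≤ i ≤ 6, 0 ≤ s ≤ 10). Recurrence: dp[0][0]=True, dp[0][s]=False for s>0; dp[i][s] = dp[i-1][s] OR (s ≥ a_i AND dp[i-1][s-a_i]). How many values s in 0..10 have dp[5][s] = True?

8

i\s   0   1   2   3   4   5   6   7   8   9  10
  0   T   F   F   F   F   F   F   F   F   F   F
  1   T   F   F   F   F   F   F   T   F   F   F
  2   T   F   T   F   F   F   F   T   F   T   F
  3   T   T   T   T   F   F   F   T   T   T   T
  4   T   T   T   T   F   F   F   T   T   T   T
  5   T   T   T   T   F   F   F   T   T   T   T
  6   T   T   T   T   T   T   F   T   T   T   T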